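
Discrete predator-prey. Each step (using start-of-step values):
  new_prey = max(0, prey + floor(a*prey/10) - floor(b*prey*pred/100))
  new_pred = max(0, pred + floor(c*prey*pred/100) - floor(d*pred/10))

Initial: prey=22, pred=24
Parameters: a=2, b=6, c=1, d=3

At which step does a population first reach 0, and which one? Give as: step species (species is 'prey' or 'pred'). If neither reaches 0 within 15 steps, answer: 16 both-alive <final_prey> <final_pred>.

Answer: 1 prey

Derivation:
Step 1: prey: 22+4-31=0; pred: 24+5-7=22
First extinction: prey at step 1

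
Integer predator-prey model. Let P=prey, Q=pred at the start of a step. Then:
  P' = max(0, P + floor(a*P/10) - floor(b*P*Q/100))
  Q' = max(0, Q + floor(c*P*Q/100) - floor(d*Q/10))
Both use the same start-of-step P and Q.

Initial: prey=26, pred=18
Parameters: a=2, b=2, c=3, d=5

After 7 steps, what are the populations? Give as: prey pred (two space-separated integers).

Step 1: prey: 26+5-9=22; pred: 18+14-9=23
Step 2: prey: 22+4-10=16; pred: 23+15-11=27
Step 3: prey: 16+3-8=11; pred: 27+12-13=26
Step 4: prey: 11+2-5=8; pred: 26+8-13=21
Step 5: prey: 8+1-3=6; pred: 21+5-10=16
Step 6: prey: 6+1-1=6; pred: 16+2-8=10
Step 7: prey: 6+1-1=6; pred: 10+1-5=6

Answer: 6 6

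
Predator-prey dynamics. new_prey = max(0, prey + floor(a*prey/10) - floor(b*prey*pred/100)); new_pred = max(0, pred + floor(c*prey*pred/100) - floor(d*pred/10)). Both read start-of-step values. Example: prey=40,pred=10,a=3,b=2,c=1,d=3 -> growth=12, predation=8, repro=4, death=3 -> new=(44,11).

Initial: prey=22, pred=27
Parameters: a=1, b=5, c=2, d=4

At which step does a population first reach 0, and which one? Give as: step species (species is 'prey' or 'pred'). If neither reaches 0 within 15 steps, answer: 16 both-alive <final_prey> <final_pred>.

Answer: 1 prey

Derivation:
Step 1: prey: 22+2-29=0; pred: 27+11-10=28
First extinction: prey at step 1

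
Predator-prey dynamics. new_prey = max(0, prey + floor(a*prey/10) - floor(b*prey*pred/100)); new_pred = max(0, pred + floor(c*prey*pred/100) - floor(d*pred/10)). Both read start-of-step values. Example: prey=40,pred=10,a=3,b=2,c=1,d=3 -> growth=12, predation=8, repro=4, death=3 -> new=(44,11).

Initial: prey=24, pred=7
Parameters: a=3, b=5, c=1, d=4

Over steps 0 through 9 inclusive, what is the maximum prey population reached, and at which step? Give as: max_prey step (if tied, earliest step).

Answer: 65 9

Derivation:
Step 1: prey: 24+7-8=23; pred: 7+1-2=6
Step 2: prey: 23+6-6=23; pred: 6+1-2=5
Step 3: prey: 23+6-5=24; pred: 5+1-2=4
Step 4: prey: 24+7-4=27; pred: 4+0-1=3
Step 5: prey: 27+8-4=31; pred: 3+0-1=2
Step 6: prey: 31+9-3=37; pred: 2+0-0=2
Step 7: prey: 37+11-3=45; pred: 2+0-0=2
Step 8: prey: 45+13-4=54; pred: 2+0-0=2
Step 9: prey: 54+16-5=65; pred: 2+1-0=3
Max prey = 65 at step 9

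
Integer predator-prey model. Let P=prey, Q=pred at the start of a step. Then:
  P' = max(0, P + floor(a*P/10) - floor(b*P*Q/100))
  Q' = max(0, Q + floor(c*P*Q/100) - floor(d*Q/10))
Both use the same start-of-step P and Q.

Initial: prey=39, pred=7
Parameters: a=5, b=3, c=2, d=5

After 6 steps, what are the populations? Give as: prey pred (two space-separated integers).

Step 1: prey: 39+19-8=50; pred: 7+5-3=9
Step 2: prey: 50+25-13=62; pred: 9+9-4=14
Step 3: prey: 62+31-26=67; pred: 14+17-7=24
Step 4: prey: 67+33-48=52; pred: 24+32-12=44
Step 5: prey: 52+26-68=10; pred: 44+45-22=67
Step 6: prey: 10+5-20=0; pred: 67+13-33=47

Answer: 0 47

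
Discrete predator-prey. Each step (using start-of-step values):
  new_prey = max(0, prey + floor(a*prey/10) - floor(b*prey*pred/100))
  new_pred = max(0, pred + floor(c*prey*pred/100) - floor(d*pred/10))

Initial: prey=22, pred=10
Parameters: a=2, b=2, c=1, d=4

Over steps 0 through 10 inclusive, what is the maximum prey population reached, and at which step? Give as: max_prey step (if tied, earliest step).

Step 1: prey: 22+4-4=22; pred: 10+2-4=8
Step 2: prey: 22+4-3=23; pred: 8+1-3=6
Step 3: prey: 23+4-2=25; pred: 6+1-2=5
Step 4: prey: 25+5-2=28; pred: 5+1-2=4
Step 5: prey: 28+5-2=31; pred: 4+1-1=4
Step 6: prey: 31+6-2=35; pred: 4+1-1=4
Step 7: prey: 35+7-2=40; pred: 4+1-1=4
Step 8: prey: 40+8-3=45; pred: 4+1-1=4
Step 9: prey: 45+9-3=51; pred: 4+1-1=4
Step 10: prey: 51+10-4=57; pred: 4+2-1=5
Max prey = 57 at step 10

Answer: 57 10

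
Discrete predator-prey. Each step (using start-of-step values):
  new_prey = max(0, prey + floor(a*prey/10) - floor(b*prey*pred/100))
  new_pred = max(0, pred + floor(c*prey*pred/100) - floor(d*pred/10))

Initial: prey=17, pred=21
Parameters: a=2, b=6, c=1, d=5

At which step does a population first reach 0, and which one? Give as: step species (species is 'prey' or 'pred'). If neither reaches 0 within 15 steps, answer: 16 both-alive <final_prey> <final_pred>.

Step 1: prey: 17+3-21=0; pred: 21+3-10=14
First extinction: prey at step 1

Answer: 1 prey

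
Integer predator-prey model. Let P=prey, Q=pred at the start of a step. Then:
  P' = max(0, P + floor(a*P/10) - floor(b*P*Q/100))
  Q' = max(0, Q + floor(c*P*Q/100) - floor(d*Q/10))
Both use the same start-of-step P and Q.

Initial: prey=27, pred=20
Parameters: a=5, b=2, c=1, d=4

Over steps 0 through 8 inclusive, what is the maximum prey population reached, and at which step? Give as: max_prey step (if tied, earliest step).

Answer: 79 7

Derivation:
Step 1: prey: 27+13-10=30; pred: 20+5-8=17
Step 2: prey: 30+15-10=35; pred: 17+5-6=16
Step 3: prey: 35+17-11=41; pred: 16+5-6=15
Step 4: prey: 41+20-12=49; pred: 15+6-6=15
Step 5: prey: 49+24-14=59; pred: 15+7-6=16
Step 6: prey: 59+29-18=70; pred: 16+9-6=19
Step 7: prey: 70+35-26=79; pred: 19+13-7=25
Step 8: prey: 79+39-39=79; pred: 25+19-10=34
Max prey = 79 at step 7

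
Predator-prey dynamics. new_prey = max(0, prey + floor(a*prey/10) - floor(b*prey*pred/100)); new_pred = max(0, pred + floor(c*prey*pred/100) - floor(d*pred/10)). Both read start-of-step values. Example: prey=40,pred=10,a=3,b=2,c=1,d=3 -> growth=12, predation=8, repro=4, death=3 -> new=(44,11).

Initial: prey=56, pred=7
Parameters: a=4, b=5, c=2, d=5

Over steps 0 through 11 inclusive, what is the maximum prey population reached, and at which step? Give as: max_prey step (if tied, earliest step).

Step 1: prey: 56+22-19=59; pred: 7+7-3=11
Step 2: prey: 59+23-32=50; pred: 11+12-5=18
Step 3: prey: 50+20-45=25; pred: 18+18-9=27
Step 4: prey: 25+10-33=2; pred: 27+13-13=27
Step 5: prey: 2+0-2=0; pred: 27+1-13=15
Step 6: prey: 0+0-0=0; pred: 15+0-7=8
Step 7: prey: 0+0-0=0; pred: 8+0-4=4
Step 8: prey: 0+0-0=0; pred: 4+0-2=2
Step 9: prey: 0+0-0=0; pred: 2+0-1=1
Step 10: prey: 0+0-0=0; pred: 1+0-0=1
Step 11: prey: 0+0-0=0; pred: 1+0-0=1
Max prey = 59 at step 1

Answer: 59 1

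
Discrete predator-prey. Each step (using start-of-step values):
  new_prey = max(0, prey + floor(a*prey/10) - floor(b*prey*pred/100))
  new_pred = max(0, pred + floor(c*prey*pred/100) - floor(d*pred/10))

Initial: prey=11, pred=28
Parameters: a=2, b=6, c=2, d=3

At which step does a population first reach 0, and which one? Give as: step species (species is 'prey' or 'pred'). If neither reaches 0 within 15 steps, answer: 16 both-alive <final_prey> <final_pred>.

Answer: 1 prey

Derivation:
Step 1: prey: 11+2-18=0; pred: 28+6-8=26
First extinction: prey at step 1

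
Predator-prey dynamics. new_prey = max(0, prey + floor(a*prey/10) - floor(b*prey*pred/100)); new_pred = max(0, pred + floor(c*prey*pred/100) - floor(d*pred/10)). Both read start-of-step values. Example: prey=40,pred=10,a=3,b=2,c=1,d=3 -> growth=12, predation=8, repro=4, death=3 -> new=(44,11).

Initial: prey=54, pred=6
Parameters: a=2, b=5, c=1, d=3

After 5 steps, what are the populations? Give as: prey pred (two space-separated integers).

Step 1: prey: 54+10-16=48; pred: 6+3-1=8
Step 2: prey: 48+9-19=38; pred: 8+3-2=9
Step 3: prey: 38+7-17=28; pred: 9+3-2=10
Step 4: prey: 28+5-14=19; pred: 10+2-3=9
Step 5: prey: 19+3-8=14; pred: 9+1-2=8

Answer: 14 8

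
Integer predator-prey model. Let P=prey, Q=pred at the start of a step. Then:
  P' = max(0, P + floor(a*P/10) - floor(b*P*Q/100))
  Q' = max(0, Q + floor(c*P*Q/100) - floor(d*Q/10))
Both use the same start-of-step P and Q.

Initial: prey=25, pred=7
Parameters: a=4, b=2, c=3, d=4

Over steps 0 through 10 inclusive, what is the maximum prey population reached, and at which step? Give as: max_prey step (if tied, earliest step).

Step 1: prey: 25+10-3=32; pred: 7+5-2=10
Step 2: prey: 32+12-6=38; pred: 10+9-4=15
Step 3: prey: 38+15-11=42; pred: 15+17-6=26
Step 4: prey: 42+16-21=37; pred: 26+32-10=48
Step 5: prey: 37+14-35=16; pred: 48+53-19=82
Step 6: prey: 16+6-26=0; pred: 82+39-32=89
Step 7: prey: 0+0-0=0; pred: 89+0-35=54
Step 8: prey: 0+0-0=0; pred: 54+0-21=33
Step 9: prey: 0+0-0=0; pred: 33+0-13=20
Step 10: prey: 0+0-0=0; pred: 20+0-8=12
Max prey = 42 at step 3

Answer: 42 3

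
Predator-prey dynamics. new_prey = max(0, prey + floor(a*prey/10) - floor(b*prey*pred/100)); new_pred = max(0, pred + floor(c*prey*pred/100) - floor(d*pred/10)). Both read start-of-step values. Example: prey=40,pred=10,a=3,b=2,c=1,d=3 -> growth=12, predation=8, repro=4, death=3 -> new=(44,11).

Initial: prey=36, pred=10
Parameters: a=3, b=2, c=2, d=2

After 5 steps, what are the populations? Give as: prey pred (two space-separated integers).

Step 1: prey: 36+10-7=39; pred: 10+7-2=15
Step 2: prey: 39+11-11=39; pred: 15+11-3=23
Step 3: prey: 39+11-17=33; pred: 23+17-4=36
Step 4: prey: 33+9-23=19; pred: 36+23-7=52
Step 5: prey: 19+5-19=5; pred: 52+19-10=61

Answer: 5 61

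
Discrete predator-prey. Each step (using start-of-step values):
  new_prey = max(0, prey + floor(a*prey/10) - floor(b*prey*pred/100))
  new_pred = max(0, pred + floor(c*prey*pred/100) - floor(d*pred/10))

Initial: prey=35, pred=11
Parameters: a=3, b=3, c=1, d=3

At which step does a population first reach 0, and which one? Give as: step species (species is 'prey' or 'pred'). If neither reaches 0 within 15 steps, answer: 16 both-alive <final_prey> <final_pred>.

Step 1: prey: 35+10-11=34; pred: 11+3-3=11
Step 2: prey: 34+10-11=33; pred: 11+3-3=11
Step 3: prey: 33+9-10=32; pred: 11+3-3=11
Step 4: prey: 32+9-10=31; pred: 11+3-3=11
Step 5: prey: 31+9-10=30; pred: 11+3-3=11
Step 6: prey: 30+9-9=30; pred: 11+3-3=11
Steps 7-15: state stable at prey=30, pred=11 (no change)
No extinction within 15 steps

Answer: 16 both-alive 30 11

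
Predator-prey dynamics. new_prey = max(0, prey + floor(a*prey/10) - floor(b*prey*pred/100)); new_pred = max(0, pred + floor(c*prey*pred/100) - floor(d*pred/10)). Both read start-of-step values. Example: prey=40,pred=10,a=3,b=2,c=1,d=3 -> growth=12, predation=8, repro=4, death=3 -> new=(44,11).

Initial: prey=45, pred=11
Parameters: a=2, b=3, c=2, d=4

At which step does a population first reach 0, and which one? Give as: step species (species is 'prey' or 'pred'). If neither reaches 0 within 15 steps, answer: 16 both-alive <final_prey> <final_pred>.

Answer: 16 both-alive 2 2

Derivation:
Step 1: prey: 45+9-14=40; pred: 11+9-4=16
Step 2: prey: 40+8-19=29; pred: 16+12-6=22
Step 3: prey: 29+5-19=15; pred: 22+12-8=26
Step 4: prey: 15+3-11=7; pred: 26+7-10=23
Step 5: prey: 7+1-4=4; pred: 23+3-9=17
Step 6: prey: 4+0-2=2; pred: 17+1-6=12
Step 7: prey: 2+0-0=2; pred: 12+0-4=8
Step 8: prey: 2+0-0=2; pred: 8+0-3=5
Step 9: prey: 2+0-0=2; pred: 5+0-2=3
Step 10: prey: 2+0-0=2; pred: 3+0-1=2
Step 11: prey: 2+0-0=2; pred: 2+0-0=2
Steps 12-15: state stable at prey=2, pred=2 (no change)
No extinction within 15 steps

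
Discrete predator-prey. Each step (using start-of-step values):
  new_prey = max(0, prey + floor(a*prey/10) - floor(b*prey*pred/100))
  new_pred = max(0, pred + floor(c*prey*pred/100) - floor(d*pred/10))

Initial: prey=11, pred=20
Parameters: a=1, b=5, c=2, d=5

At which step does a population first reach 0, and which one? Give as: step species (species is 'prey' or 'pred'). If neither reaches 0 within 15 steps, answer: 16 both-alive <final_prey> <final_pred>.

Answer: 16 both-alive 1 1

Derivation:
Step 1: prey: 11+1-11=1; pred: 20+4-10=14
Step 2: prey: 1+0-0=1; pred: 14+0-7=7
Step 3: prey: 1+0-0=1; pred: 7+0-3=4
Step 4: prey: 1+0-0=1; pred: 4+0-2=2
Step 5: prey: 1+0-0=1; pred: 2+0-1=1
Step 6: prey: 1+0-0=1; pred: 1+0-0=1
Steps 7-15: state stable at prey=1, pred=1 (no change)
No extinction within 15 steps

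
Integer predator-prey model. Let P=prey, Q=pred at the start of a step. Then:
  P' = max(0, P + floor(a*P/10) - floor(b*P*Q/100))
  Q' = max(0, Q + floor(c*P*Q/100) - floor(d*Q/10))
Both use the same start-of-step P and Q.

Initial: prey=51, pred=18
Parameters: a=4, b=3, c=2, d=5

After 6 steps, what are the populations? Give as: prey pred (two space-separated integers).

Step 1: prey: 51+20-27=44; pred: 18+18-9=27
Step 2: prey: 44+17-35=26; pred: 27+23-13=37
Step 3: prey: 26+10-28=8; pred: 37+19-18=38
Step 4: prey: 8+3-9=2; pred: 38+6-19=25
Step 5: prey: 2+0-1=1; pred: 25+1-12=14
Step 6: prey: 1+0-0=1; pred: 14+0-7=7

Answer: 1 7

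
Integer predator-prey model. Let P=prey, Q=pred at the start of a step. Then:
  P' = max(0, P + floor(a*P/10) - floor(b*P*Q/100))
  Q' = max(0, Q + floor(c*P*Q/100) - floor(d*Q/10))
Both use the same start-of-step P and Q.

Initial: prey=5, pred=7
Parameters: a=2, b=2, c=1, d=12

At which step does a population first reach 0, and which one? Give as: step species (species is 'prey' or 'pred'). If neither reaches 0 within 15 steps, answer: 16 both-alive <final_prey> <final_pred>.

Step 1: prey: 5+1-0=6; pred: 7+0-8=0
First extinction: pred at step 1

Answer: 1 pred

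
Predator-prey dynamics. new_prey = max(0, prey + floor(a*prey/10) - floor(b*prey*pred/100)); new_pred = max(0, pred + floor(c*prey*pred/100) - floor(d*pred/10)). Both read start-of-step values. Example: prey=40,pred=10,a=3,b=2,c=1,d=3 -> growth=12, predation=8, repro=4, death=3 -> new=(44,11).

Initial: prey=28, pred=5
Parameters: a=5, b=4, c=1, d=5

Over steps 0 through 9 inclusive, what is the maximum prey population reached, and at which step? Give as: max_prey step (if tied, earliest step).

Answer: 188 7

Derivation:
Step 1: prey: 28+14-5=37; pred: 5+1-2=4
Step 2: prey: 37+18-5=50; pred: 4+1-2=3
Step 3: prey: 50+25-6=69; pred: 3+1-1=3
Step 4: prey: 69+34-8=95; pred: 3+2-1=4
Step 5: prey: 95+47-15=127; pred: 4+3-2=5
Step 6: prey: 127+63-25=165; pred: 5+6-2=9
Step 7: prey: 165+82-59=188; pred: 9+14-4=19
Step 8: prey: 188+94-142=140; pred: 19+35-9=45
Step 9: prey: 140+70-252=0; pred: 45+63-22=86
Max prey = 188 at step 7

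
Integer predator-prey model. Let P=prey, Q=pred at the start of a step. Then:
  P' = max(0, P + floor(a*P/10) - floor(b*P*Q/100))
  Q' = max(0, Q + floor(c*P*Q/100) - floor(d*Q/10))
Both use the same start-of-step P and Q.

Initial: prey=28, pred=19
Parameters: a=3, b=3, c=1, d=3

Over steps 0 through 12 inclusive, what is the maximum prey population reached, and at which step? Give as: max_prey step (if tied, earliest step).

Answer: 31 12

Derivation:
Step 1: prey: 28+8-15=21; pred: 19+5-5=19
Step 2: prey: 21+6-11=16; pred: 19+3-5=17
Step 3: prey: 16+4-8=12; pred: 17+2-5=14
Step 4: prey: 12+3-5=10; pred: 14+1-4=11
Step 5: prey: 10+3-3=10; pred: 11+1-3=9
Step 6: prey: 10+3-2=11; pred: 9+0-2=7
Step 7: prey: 11+3-2=12; pred: 7+0-2=5
Step 8: prey: 12+3-1=14; pred: 5+0-1=4
Step 9: prey: 14+4-1=17; pred: 4+0-1=3
Step 10: prey: 17+5-1=21; pred: 3+0-0=3
Step 11: prey: 21+6-1=26; pred: 3+0-0=3
Step 12: prey: 26+7-2=31; pred: 3+0-0=3
Max prey = 31 at step 12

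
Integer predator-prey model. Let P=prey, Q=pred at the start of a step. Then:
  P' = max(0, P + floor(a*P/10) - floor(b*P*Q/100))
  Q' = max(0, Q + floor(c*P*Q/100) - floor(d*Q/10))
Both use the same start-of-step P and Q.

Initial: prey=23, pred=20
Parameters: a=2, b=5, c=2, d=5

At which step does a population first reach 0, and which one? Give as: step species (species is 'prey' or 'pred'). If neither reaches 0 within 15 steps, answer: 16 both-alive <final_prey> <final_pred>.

Step 1: prey: 23+4-23=4; pred: 20+9-10=19
Step 2: prey: 4+0-3=1; pred: 19+1-9=11
Step 3: prey: 1+0-0=1; pred: 11+0-5=6
Step 4: prey: 1+0-0=1; pred: 6+0-3=3
Step 5: prey: 1+0-0=1; pred: 3+0-1=2
Step 6: prey: 1+0-0=1; pred: 2+0-1=1
Step 7: prey: 1+0-0=1; pred: 1+0-0=1
Steps 8-15: state stable at prey=1, pred=1 (no change)
No extinction within 15 steps

Answer: 16 both-alive 1 1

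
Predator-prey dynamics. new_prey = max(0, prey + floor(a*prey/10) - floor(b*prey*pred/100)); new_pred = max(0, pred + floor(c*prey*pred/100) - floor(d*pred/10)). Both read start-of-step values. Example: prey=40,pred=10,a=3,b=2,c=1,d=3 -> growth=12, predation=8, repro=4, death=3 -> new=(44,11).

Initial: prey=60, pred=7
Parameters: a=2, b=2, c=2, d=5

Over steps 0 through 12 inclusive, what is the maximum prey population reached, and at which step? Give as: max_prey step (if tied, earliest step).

Answer: 64 1

Derivation:
Step 1: prey: 60+12-8=64; pred: 7+8-3=12
Step 2: prey: 64+12-15=61; pred: 12+15-6=21
Step 3: prey: 61+12-25=48; pred: 21+25-10=36
Step 4: prey: 48+9-34=23; pred: 36+34-18=52
Step 5: prey: 23+4-23=4; pred: 52+23-26=49
Step 6: prey: 4+0-3=1; pred: 49+3-24=28
Step 7: prey: 1+0-0=1; pred: 28+0-14=14
Step 8: prey: 1+0-0=1; pred: 14+0-7=7
Step 9: prey: 1+0-0=1; pred: 7+0-3=4
Step 10: prey: 1+0-0=1; pred: 4+0-2=2
Step 11: prey: 1+0-0=1; pred: 2+0-1=1
Step 12: prey: 1+0-0=1; pred: 1+0-0=1
Max prey = 64 at step 1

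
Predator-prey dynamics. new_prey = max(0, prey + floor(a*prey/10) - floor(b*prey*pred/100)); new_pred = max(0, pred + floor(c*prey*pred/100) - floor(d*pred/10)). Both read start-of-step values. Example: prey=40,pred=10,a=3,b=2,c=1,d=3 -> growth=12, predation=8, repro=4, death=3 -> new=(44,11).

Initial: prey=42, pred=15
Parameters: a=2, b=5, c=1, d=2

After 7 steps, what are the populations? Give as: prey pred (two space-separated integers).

Step 1: prey: 42+8-31=19; pred: 15+6-3=18
Step 2: prey: 19+3-17=5; pred: 18+3-3=18
Step 3: prey: 5+1-4=2; pred: 18+0-3=15
Step 4: prey: 2+0-1=1; pred: 15+0-3=12
Step 5: prey: 1+0-0=1; pred: 12+0-2=10
Step 6: prey: 1+0-0=1; pred: 10+0-2=8
Step 7: prey: 1+0-0=1; pred: 8+0-1=7

Answer: 1 7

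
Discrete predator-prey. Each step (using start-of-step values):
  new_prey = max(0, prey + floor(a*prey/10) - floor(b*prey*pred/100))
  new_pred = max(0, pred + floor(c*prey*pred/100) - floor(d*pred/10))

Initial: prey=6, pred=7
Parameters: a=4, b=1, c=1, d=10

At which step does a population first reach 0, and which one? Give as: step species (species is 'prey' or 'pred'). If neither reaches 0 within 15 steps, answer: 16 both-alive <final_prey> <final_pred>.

Step 1: prey: 6+2-0=8; pred: 7+0-7=0
First extinction: pred at step 1

Answer: 1 pred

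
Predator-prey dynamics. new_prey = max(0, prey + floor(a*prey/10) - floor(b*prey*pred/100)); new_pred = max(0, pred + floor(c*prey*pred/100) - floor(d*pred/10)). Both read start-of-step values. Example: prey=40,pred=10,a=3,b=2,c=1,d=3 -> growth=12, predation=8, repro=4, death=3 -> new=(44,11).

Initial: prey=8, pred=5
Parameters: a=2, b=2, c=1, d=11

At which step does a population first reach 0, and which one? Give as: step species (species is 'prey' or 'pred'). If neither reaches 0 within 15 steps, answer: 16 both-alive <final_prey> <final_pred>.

Answer: 1 pred

Derivation:
Step 1: prey: 8+1-0=9; pred: 5+0-5=0
First extinction: pred at step 1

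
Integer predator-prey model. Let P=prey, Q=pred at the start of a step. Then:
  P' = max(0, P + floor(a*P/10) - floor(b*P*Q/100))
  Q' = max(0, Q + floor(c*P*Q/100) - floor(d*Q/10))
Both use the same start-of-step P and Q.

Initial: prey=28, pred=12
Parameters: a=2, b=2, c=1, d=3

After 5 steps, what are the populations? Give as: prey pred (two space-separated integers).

Step 1: prey: 28+5-6=27; pred: 12+3-3=12
Step 2: prey: 27+5-6=26; pred: 12+3-3=12
Step 3: prey: 26+5-6=25; pred: 12+3-3=12
Step 4: prey: 25+5-6=24; pred: 12+3-3=12
Step 5: prey: 24+4-5=23; pred: 12+2-3=11

Answer: 23 11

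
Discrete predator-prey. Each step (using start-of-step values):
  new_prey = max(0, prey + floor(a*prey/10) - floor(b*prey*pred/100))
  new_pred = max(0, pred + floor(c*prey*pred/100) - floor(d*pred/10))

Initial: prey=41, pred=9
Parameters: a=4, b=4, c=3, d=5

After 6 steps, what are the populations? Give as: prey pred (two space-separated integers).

Answer: 0 9

Derivation:
Step 1: prey: 41+16-14=43; pred: 9+11-4=16
Step 2: prey: 43+17-27=33; pred: 16+20-8=28
Step 3: prey: 33+13-36=10; pred: 28+27-14=41
Step 4: prey: 10+4-16=0; pred: 41+12-20=33
Step 5: prey: 0+0-0=0; pred: 33+0-16=17
Step 6: prey: 0+0-0=0; pred: 17+0-8=9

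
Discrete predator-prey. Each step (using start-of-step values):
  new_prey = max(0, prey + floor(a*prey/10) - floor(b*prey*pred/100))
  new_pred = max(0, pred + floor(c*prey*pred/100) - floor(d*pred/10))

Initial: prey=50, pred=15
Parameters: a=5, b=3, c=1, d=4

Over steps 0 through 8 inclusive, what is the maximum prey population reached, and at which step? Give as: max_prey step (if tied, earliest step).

Step 1: prey: 50+25-22=53; pred: 15+7-6=16
Step 2: prey: 53+26-25=54; pred: 16+8-6=18
Step 3: prey: 54+27-29=52; pred: 18+9-7=20
Step 4: prey: 52+26-31=47; pred: 20+10-8=22
Step 5: prey: 47+23-31=39; pred: 22+10-8=24
Step 6: prey: 39+19-28=30; pred: 24+9-9=24
Step 7: prey: 30+15-21=24; pred: 24+7-9=22
Step 8: prey: 24+12-15=21; pred: 22+5-8=19
Max prey = 54 at step 2

Answer: 54 2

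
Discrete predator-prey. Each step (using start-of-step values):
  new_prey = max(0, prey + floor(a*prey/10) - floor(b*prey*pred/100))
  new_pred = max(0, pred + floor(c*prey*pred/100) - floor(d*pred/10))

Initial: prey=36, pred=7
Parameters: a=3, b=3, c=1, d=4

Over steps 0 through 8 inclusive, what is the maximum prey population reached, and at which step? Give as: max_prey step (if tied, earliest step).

Answer: 54 6

Derivation:
Step 1: prey: 36+10-7=39; pred: 7+2-2=7
Step 2: prey: 39+11-8=42; pred: 7+2-2=7
Step 3: prey: 42+12-8=46; pred: 7+2-2=7
Step 4: prey: 46+13-9=50; pred: 7+3-2=8
Step 5: prey: 50+15-12=53; pred: 8+4-3=9
Step 6: prey: 53+15-14=54; pred: 9+4-3=10
Step 7: prey: 54+16-16=54; pred: 10+5-4=11
Step 8: prey: 54+16-17=53; pred: 11+5-4=12
Max prey = 54 at step 6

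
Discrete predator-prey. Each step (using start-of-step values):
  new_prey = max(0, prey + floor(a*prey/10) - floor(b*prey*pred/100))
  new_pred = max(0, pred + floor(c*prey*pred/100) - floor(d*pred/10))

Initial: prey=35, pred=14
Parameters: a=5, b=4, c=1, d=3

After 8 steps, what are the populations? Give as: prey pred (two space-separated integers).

Answer: 24 13

Derivation:
Step 1: prey: 35+17-19=33; pred: 14+4-4=14
Step 2: prey: 33+16-18=31; pred: 14+4-4=14
Step 3: prey: 31+15-17=29; pred: 14+4-4=14
Step 4: prey: 29+14-16=27; pred: 14+4-4=14
Step 5: prey: 27+13-15=25; pred: 14+3-4=13
Step 6: prey: 25+12-13=24; pred: 13+3-3=13
Step 7: prey: 24+12-12=24; pred: 13+3-3=13
Step 8: prey: 24+12-12=24; pred: 13+3-3=13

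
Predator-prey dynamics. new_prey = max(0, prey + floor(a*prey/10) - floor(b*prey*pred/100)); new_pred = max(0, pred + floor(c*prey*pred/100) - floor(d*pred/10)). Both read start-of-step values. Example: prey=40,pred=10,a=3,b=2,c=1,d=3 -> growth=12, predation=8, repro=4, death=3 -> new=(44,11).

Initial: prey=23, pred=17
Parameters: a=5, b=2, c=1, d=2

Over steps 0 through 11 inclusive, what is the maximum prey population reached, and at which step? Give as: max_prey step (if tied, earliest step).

Answer: 40 5

Derivation:
Step 1: prey: 23+11-7=27; pred: 17+3-3=17
Step 2: prey: 27+13-9=31; pred: 17+4-3=18
Step 3: prey: 31+15-11=35; pred: 18+5-3=20
Step 4: prey: 35+17-14=38; pred: 20+7-4=23
Step 5: prey: 38+19-17=40; pred: 23+8-4=27
Step 6: prey: 40+20-21=39; pred: 27+10-5=32
Step 7: prey: 39+19-24=34; pred: 32+12-6=38
Step 8: prey: 34+17-25=26; pred: 38+12-7=43
Step 9: prey: 26+13-22=17; pred: 43+11-8=46
Step 10: prey: 17+8-15=10; pred: 46+7-9=44
Step 11: prey: 10+5-8=7; pred: 44+4-8=40
Max prey = 40 at step 5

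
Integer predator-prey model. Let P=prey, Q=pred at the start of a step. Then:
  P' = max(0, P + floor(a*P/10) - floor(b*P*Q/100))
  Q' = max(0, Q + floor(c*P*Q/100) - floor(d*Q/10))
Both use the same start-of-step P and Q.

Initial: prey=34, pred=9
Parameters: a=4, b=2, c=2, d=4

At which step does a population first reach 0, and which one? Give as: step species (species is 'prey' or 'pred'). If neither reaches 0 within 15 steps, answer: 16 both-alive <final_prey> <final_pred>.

Step 1: prey: 34+13-6=41; pred: 9+6-3=12
Step 2: prey: 41+16-9=48; pred: 12+9-4=17
Step 3: prey: 48+19-16=51; pred: 17+16-6=27
Step 4: prey: 51+20-27=44; pred: 27+27-10=44
Step 5: prey: 44+17-38=23; pred: 44+38-17=65
Step 6: prey: 23+9-29=3; pred: 65+29-26=68
Step 7: prey: 3+1-4=0; pred: 68+4-27=45
First extinction: prey at step 7

Answer: 7 prey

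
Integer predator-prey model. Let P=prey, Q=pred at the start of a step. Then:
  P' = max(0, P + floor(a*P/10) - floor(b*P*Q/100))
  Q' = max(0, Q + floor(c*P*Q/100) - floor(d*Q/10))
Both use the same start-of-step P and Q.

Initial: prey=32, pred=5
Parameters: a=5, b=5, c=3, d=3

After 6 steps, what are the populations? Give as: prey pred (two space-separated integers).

Step 1: prey: 32+16-8=40; pred: 5+4-1=8
Step 2: prey: 40+20-16=44; pred: 8+9-2=15
Step 3: prey: 44+22-33=33; pred: 15+19-4=30
Step 4: prey: 33+16-49=0; pred: 30+29-9=50
Step 5: prey: 0+0-0=0; pred: 50+0-15=35
Step 6: prey: 0+0-0=0; pred: 35+0-10=25

Answer: 0 25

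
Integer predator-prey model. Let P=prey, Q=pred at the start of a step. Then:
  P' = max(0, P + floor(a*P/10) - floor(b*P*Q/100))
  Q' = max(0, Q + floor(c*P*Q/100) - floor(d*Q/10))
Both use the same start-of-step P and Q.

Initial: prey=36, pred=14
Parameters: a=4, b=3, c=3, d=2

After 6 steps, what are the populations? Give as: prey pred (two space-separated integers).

Answer: 0 37

Derivation:
Step 1: prey: 36+14-15=35; pred: 14+15-2=27
Step 2: prey: 35+14-28=21; pred: 27+28-5=50
Step 3: prey: 21+8-31=0; pred: 50+31-10=71
Step 4: prey: 0+0-0=0; pred: 71+0-14=57
Step 5: prey: 0+0-0=0; pred: 57+0-11=46
Step 6: prey: 0+0-0=0; pred: 46+0-9=37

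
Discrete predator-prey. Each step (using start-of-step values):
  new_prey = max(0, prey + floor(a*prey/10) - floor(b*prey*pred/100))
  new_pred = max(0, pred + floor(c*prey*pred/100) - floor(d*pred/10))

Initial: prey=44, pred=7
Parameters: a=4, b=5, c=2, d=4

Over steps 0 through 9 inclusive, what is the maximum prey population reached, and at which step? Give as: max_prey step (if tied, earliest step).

Step 1: prey: 44+17-15=46; pred: 7+6-2=11
Step 2: prey: 46+18-25=39; pred: 11+10-4=17
Step 3: prey: 39+15-33=21; pred: 17+13-6=24
Step 4: prey: 21+8-25=4; pred: 24+10-9=25
Step 5: prey: 4+1-5=0; pred: 25+2-10=17
Step 6: prey: 0+0-0=0; pred: 17+0-6=11
Step 7: prey: 0+0-0=0; pred: 11+0-4=7
Step 8: prey: 0+0-0=0; pred: 7+0-2=5
Step 9: prey: 0+0-0=0; pred: 5+0-2=3
Max prey = 46 at step 1

Answer: 46 1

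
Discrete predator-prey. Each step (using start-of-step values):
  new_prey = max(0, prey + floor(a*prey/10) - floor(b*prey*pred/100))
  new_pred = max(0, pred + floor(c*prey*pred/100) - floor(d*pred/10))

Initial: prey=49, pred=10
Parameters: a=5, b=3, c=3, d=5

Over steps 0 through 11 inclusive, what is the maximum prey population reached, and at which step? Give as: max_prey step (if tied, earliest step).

Step 1: prey: 49+24-14=59; pred: 10+14-5=19
Step 2: prey: 59+29-33=55; pred: 19+33-9=43
Step 3: prey: 55+27-70=12; pred: 43+70-21=92
Step 4: prey: 12+6-33=0; pred: 92+33-46=79
Step 5: prey: 0+0-0=0; pred: 79+0-39=40
Step 6: prey: 0+0-0=0; pred: 40+0-20=20
Step 7: prey: 0+0-0=0; pred: 20+0-10=10
Step 8: prey: 0+0-0=0; pred: 10+0-5=5
Step 9: prey: 0+0-0=0; pred: 5+0-2=3
Step 10: prey: 0+0-0=0; pred: 3+0-1=2
Step 11: prey: 0+0-0=0; pred: 2+0-1=1
Max prey = 59 at step 1

Answer: 59 1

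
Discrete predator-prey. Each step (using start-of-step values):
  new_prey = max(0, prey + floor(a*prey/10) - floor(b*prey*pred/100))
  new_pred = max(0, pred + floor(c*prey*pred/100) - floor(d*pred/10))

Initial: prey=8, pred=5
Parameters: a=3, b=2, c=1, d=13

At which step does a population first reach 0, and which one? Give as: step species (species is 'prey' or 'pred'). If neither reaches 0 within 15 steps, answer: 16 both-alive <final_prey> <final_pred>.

Step 1: prey: 8+2-0=10; pred: 5+0-6=0
First extinction: pred at step 1

Answer: 1 pred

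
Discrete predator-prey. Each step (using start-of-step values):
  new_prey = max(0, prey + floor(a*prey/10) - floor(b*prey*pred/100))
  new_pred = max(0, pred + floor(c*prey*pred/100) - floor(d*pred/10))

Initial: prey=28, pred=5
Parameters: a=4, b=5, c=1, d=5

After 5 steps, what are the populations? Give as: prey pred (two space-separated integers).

Answer: 75 3

Derivation:
Step 1: prey: 28+11-7=32; pred: 5+1-2=4
Step 2: prey: 32+12-6=38; pred: 4+1-2=3
Step 3: prey: 38+15-5=48; pred: 3+1-1=3
Step 4: prey: 48+19-7=60; pred: 3+1-1=3
Step 5: prey: 60+24-9=75; pred: 3+1-1=3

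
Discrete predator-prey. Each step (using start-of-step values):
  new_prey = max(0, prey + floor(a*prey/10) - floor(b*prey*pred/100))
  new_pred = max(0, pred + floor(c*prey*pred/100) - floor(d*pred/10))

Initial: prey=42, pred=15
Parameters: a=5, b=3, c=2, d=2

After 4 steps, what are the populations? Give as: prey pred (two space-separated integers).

Step 1: prey: 42+21-18=45; pred: 15+12-3=24
Step 2: prey: 45+22-32=35; pred: 24+21-4=41
Step 3: prey: 35+17-43=9; pred: 41+28-8=61
Step 4: prey: 9+4-16=0; pred: 61+10-12=59

Answer: 0 59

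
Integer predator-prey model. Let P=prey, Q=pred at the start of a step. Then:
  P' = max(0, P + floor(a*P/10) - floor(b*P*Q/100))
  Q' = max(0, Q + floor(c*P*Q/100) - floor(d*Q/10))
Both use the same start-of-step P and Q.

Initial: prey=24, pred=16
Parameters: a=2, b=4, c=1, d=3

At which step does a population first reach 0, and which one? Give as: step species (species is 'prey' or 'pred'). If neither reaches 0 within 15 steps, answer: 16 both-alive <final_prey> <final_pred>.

Answer: 16 both-alive 9 3

Derivation:
Step 1: prey: 24+4-15=13; pred: 16+3-4=15
Step 2: prey: 13+2-7=8; pred: 15+1-4=12
Step 3: prey: 8+1-3=6; pred: 12+0-3=9
Step 4: prey: 6+1-2=5; pred: 9+0-2=7
Step 5: prey: 5+1-1=5; pred: 7+0-2=5
Step 6: prey: 5+1-1=5; pred: 5+0-1=4
Step 7: prey: 5+1-0=6; pred: 4+0-1=3
Step 8: prey: 6+1-0=7; pred: 3+0-0=3
Step 9: prey: 7+1-0=8; pred: 3+0-0=3
Step 10: prey: 8+1-0=9; pred: 3+0-0=3
Step 11: prey: 9+1-1=9; pred: 3+0-0=3
Steps 12-15: state stable at prey=9, pred=3 (no change)
No extinction within 15 steps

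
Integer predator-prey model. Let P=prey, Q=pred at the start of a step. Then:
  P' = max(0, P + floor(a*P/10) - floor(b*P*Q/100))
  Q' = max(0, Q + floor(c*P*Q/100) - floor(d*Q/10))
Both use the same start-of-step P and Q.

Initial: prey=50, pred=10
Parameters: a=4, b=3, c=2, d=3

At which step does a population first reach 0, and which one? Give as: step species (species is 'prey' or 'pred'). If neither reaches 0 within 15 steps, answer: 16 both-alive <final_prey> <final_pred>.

Step 1: prey: 50+20-15=55; pred: 10+10-3=17
Step 2: prey: 55+22-28=49; pred: 17+18-5=30
Step 3: prey: 49+19-44=24; pred: 30+29-9=50
Step 4: prey: 24+9-36=0; pred: 50+24-15=59
First extinction: prey at step 4

Answer: 4 prey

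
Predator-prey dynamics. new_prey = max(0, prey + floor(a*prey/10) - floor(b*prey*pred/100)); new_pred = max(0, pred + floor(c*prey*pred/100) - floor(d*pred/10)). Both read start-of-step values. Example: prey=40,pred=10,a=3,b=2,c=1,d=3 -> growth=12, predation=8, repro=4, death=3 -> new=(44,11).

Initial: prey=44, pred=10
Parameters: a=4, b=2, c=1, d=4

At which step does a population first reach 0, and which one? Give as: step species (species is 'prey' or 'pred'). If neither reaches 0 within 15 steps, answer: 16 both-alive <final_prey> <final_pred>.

Answer: 16 both-alive 7 3

Derivation:
Step 1: prey: 44+17-8=53; pred: 10+4-4=10
Step 2: prey: 53+21-10=64; pred: 10+5-4=11
Step 3: prey: 64+25-14=75; pred: 11+7-4=14
Step 4: prey: 75+30-21=84; pred: 14+10-5=19
Step 5: prey: 84+33-31=86; pred: 19+15-7=27
Step 6: prey: 86+34-46=74; pred: 27+23-10=40
Step 7: prey: 74+29-59=44; pred: 40+29-16=53
Step 8: prey: 44+17-46=15; pred: 53+23-21=55
Step 9: prey: 15+6-16=5; pred: 55+8-22=41
Step 10: prey: 5+2-4=3; pred: 41+2-16=27
Step 11: prey: 3+1-1=3; pred: 27+0-10=17
Step 12: prey: 3+1-1=3; pred: 17+0-6=11
Step 13: prey: 3+1-0=4; pred: 11+0-4=7
Step 14: prey: 4+1-0=5; pred: 7+0-2=5
Step 15: prey: 5+2-0=7; pred: 5+0-2=3
No extinction within 15 steps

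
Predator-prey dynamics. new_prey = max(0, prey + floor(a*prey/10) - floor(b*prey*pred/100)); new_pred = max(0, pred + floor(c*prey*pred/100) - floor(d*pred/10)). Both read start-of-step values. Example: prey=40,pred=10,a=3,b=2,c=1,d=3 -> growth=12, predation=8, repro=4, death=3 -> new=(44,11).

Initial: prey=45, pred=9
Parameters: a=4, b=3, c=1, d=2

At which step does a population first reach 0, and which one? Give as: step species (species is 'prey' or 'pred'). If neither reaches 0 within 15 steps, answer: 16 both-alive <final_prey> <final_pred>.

Step 1: prey: 45+18-12=51; pred: 9+4-1=12
Step 2: prey: 51+20-18=53; pred: 12+6-2=16
Step 3: prey: 53+21-25=49; pred: 16+8-3=21
Step 4: prey: 49+19-30=38; pred: 21+10-4=27
Step 5: prey: 38+15-30=23; pred: 27+10-5=32
Step 6: prey: 23+9-22=10; pred: 32+7-6=33
Step 7: prey: 10+4-9=5; pred: 33+3-6=30
Step 8: prey: 5+2-4=3; pred: 30+1-6=25
Step 9: prey: 3+1-2=2; pred: 25+0-5=20
Step 10: prey: 2+0-1=1; pred: 20+0-4=16
Step 11: prey: 1+0-0=1; pred: 16+0-3=13
Step 12: prey: 1+0-0=1; pred: 13+0-2=11
Step 13: prey: 1+0-0=1; pred: 11+0-2=9
Step 14: prey: 1+0-0=1; pred: 9+0-1=8
Step 15: prey: 1+0-0=1; pred: 8+0-1=7
No extinction within 15 steps

Answer: 16 both-alive 1 7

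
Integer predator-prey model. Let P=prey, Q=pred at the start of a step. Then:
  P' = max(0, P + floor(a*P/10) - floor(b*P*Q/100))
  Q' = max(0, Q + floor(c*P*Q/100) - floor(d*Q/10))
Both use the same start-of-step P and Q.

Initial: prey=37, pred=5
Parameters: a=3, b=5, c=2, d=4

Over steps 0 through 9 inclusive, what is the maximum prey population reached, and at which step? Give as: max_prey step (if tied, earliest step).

Answer: 39 1

Derivation:
Step 1: prey: 37+11-9=39; pred: 5+3-2=6
Step 2: prey: 39+11-11=39; pred: 6+4-2=8
Step 3: prey: 39+11-15=35; pred: 8+6-3=11
Step 4: prey: 35+10-19=26; pred: 11+7-4=14
Step 5: prey: 26+7-18=15; pred: 14+7-5=16
Step 6: prey: 15+4-12=7; pred: 16+4-6=14
Step 7: prey: 7+2-4=5; pred: 14+1-5=10
Step 8: prey: 5+1-2=4; pred: 10+1-4=7
Step 9: prey: 4+1-1=4; pred: 7+0-2=5
Max prey = 39 at step 1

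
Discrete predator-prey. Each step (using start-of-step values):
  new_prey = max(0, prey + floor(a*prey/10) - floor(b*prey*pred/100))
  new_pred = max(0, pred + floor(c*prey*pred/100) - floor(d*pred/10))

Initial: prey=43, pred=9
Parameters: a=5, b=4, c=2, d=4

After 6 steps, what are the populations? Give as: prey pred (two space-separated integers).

Answer: 0 19

Derivation:
Step 1: prey: 43+21-15=49; pred: 9+7-3=13
Step 2: prey: 49+24-25=48; pred: 13+12-5=20
Step 3: prey: 48+24-38=34; pred: 20+19-8=31
Step 4: prey: 34+17-42=9; pred: 31+21-12=40
Step 5: prey: 9+4-14=0; pred: 40+7-16=31
Step 6: prey: 0+0-0=0; pred: 31+0-12=19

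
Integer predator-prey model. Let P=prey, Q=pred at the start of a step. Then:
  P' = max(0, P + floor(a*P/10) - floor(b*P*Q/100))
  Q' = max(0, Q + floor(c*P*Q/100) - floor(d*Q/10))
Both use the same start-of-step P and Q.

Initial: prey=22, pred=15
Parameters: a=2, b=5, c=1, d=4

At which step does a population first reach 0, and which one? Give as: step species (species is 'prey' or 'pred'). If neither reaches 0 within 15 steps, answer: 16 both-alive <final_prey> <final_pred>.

Answer: 16 both-alive 15 2

Derivation:
Step 1: prey: 22+4-16=10; pred: 15+3-6=12
Step 2: prey: 10+2-6=6; pred: 12+1-4=9
Step 3: prey: 6+1-2=5; pred: 9+0-3=6
Step 4: prey: 5+1-1=5; pred: 6+0-2=4
Step 5: prey: 5+1-1=5; pred: 4+0-1=3
Step 6: prey: 5+1-0=6; pred: 3+0-1=2
Step 7: prey: 6+1-0=7; pred: 2+0-0=2
Step 8: prey: 7+1-0=8; pred: 2+0-0=2
Step 9: prey: 8+1-0=9; pred: 2+0-0=2
Step 10: prey: 9+1-0=10; pred: 2+0-0=2
Step 11: prey: 10+2-1=11; pred: 2+0-0=2
Step 12: prey: 11+2-1=12; pred: 2+0-0=2
Step 13: prey: 12+2-1=13; pred: 2+0-0=2
Step 14: prey: 13+2-1=14; pred: 2+0-0=2
Step 15: prey: 14+2-1=15; pred: 2+0-0=2
No extinction within 15 steps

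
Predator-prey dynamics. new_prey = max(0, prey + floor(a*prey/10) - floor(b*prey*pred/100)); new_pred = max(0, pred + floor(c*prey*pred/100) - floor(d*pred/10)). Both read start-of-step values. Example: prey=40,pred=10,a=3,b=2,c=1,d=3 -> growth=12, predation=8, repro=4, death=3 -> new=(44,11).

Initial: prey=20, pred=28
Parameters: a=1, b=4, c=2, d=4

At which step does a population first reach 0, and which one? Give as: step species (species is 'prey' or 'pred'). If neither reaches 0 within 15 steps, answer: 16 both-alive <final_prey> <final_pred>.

Step 1: prey: 20+2-22=0; pred: 28+11-11=28
First extinction: prey at step 1

Answer: 1 prey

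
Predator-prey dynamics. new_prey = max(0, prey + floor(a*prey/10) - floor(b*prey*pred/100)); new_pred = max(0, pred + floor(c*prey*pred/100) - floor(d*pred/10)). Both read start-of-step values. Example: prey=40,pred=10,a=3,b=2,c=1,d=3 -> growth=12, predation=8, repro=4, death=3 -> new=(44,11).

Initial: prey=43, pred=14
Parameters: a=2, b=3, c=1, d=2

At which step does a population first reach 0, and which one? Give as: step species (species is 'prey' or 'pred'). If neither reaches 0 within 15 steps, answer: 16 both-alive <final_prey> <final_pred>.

Step 1: prey: 43+8-18=33; pred: 14+6-2=18
Step 2: prey: 33+6-17=22; pred: 18+5-3=20
Step 3: prey: 22+4-13=13; pred: 20+4-4=20
Step 4: prey: 13+2-7=8; pred: 20+2-4=18
Step 5: prey: 8+1-4=5; pred: 18+1-3=16
Step 6: prey: 5+1-2=4; pred: 16+0-3=13
Step 7: prey: 4+0-1=3; pred: 13+0-2=11
Step 8: prey: 3+0-0=3; pred: 11+0-2=9
Step 9: prey: 3+0-0=3; pred: 9+0-1=8
Step 10: prey: 3+0-0=3; pred: 8+0-1=7
Step 11: prey: 3+0-0=3; pred: 7+0-1=6
Step 12: prey: 3+0-0=3; pred: 6+0-1=5
Step 13: prey: 3+0-0=3; pred: 5+0-1=4
Step 14: prey: 3+0-0=3; pred: 4+0-0=4
Steps 15-15: state stable at prey=3, pred=4 (no change)
No extinction within 15 steps

Answer: 16 both-alive 3 4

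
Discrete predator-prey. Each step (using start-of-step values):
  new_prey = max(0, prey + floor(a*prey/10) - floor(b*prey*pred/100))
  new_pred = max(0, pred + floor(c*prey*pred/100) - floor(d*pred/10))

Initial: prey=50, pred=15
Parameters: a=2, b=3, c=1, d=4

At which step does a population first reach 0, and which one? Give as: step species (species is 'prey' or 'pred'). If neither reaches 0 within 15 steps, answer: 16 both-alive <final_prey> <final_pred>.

Answer: 16 both-alive 35 2

Derivation:
Step 1: prey: 50+10-22=38; pred: 15+7-6=16
Step 2: prey: 38+7-18=27; pred: 16+6-6=16
Step 3: prey: 27+5-12=20; pred: 16+4-6=14
Step 4: prey: 20+4-8=16; pred: 14+2-5=11
Step 5: prey: 16+3-5=14; pred: 11+1-4=8
Step 6: prey: 14+2-3=13; pred: 8+1-3=6
Step 7: prey: 13+2-2=13; pred: 6+0-2=4
Step 8: prey: 13+2-1=14; pred: 4+0-1=3
Step 9: prey: 14+2-1=15; pred: 3+0-1=2
Step 10: prey: 15+3-0=18; pred: 2+0-0=2
Step 11: prey: 18+3-1=20; pred: 2+0-0=2
Step 12: prey: 20+4-1=23; pred: 2+0-0=2
Step 13: prey: 23+4-1=26; pred: 2+0-0=2
Step 14: prey: 26+5-1=30; pred: 2+0-0=2
Step 15: prey: 30+6-1=35; pred: 2+0-0=2
No extinction within 15 steps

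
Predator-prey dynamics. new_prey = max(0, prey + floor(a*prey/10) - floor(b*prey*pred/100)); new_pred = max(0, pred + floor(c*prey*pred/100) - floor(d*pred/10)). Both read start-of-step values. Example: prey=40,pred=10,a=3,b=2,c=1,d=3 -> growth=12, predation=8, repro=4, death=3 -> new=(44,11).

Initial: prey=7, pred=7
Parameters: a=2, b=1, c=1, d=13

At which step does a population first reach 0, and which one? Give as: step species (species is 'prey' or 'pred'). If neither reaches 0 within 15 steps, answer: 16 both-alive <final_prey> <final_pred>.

Answer: 1 pred

Derivation:
Step 1: prey: 7+1-0=8; pred: 7+0-9=0
First extinction: pred at step 1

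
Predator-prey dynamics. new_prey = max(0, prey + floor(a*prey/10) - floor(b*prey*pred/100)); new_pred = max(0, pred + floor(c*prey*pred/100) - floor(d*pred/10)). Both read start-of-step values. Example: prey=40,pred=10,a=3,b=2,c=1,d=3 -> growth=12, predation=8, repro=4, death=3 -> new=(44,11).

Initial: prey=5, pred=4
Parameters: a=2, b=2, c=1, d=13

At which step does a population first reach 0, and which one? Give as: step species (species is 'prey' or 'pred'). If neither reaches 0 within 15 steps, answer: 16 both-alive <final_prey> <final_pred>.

Answer: 1 pred

Derivation:
Step 1: prey: 5+1-0=6; pred: 4+0-5=0
First extinction: pred at step 1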